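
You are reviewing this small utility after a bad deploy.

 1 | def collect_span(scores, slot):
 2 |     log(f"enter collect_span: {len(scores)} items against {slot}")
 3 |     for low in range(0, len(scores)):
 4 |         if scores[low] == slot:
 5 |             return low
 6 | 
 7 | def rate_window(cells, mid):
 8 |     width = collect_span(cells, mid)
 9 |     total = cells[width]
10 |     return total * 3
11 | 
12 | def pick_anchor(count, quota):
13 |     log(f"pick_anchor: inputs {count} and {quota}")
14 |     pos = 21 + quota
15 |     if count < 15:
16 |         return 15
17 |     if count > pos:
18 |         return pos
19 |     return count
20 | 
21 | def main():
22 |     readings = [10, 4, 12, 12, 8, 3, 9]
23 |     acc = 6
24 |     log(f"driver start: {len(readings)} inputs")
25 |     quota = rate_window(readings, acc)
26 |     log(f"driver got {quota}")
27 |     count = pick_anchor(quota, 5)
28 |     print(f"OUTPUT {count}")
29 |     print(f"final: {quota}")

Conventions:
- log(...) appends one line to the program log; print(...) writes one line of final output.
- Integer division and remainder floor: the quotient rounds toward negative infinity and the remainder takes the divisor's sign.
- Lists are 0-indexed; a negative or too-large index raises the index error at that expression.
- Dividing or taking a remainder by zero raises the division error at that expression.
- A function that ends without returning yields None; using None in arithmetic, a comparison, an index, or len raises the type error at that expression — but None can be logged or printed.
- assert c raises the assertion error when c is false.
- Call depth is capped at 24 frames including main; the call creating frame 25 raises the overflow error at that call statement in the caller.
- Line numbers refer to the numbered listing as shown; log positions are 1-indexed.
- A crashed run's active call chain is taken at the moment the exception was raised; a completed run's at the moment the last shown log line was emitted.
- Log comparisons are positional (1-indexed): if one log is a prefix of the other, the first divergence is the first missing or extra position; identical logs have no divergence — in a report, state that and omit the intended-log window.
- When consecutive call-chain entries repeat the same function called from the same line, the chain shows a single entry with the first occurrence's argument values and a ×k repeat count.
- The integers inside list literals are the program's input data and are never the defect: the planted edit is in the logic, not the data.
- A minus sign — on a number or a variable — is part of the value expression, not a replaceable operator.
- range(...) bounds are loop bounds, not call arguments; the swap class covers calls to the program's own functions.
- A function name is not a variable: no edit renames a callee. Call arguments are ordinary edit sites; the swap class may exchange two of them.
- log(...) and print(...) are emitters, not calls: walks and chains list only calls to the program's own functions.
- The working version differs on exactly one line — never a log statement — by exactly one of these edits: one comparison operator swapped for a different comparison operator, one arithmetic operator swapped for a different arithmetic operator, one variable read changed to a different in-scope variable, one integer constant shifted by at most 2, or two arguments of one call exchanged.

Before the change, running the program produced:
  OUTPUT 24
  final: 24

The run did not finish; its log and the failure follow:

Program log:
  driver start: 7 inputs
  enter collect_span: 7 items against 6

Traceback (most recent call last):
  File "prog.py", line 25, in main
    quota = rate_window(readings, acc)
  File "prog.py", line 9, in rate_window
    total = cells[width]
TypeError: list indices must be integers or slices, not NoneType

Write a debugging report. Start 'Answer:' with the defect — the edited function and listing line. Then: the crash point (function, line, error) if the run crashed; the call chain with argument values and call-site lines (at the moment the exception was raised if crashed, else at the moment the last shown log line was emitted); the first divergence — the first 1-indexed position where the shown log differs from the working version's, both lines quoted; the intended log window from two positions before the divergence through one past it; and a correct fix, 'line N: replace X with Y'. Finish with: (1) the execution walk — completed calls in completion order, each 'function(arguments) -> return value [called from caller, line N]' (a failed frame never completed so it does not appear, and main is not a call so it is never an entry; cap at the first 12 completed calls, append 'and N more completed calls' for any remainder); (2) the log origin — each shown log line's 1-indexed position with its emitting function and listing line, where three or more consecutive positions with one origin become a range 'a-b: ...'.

Answer: the defect is in main at line 23.
Key fact: The earliest visible damage is log position 2 — 'enter collect_span: 7 items against 6' rather than the intended 'enter collect_span: 7 items against 8'.
Crash: rate_window, line 9, TypeError.
Call chain: main -> rate_window([10, 4, 12, 12, 8, 3, 9], 6) (called at line 25).
First divergence: position 2; shown 'enter collect_span: 7 items against 6' vs intended 'enter collect_span: 7 items against 8'.
Intended log window:
  1: driver start: 7 inputs
  2: enter collect_span: 7 items against 8
  3: driver got 24
Execution walk:
  collect_span([10, 4, 12, 12, 8, 3, 9], 6) -> None  [called from rate_window, line 8]
Log origins:
  1 — main, line 24
  2 — collect_span, line 2
A correct fix: line 23: replace `6` with `8`.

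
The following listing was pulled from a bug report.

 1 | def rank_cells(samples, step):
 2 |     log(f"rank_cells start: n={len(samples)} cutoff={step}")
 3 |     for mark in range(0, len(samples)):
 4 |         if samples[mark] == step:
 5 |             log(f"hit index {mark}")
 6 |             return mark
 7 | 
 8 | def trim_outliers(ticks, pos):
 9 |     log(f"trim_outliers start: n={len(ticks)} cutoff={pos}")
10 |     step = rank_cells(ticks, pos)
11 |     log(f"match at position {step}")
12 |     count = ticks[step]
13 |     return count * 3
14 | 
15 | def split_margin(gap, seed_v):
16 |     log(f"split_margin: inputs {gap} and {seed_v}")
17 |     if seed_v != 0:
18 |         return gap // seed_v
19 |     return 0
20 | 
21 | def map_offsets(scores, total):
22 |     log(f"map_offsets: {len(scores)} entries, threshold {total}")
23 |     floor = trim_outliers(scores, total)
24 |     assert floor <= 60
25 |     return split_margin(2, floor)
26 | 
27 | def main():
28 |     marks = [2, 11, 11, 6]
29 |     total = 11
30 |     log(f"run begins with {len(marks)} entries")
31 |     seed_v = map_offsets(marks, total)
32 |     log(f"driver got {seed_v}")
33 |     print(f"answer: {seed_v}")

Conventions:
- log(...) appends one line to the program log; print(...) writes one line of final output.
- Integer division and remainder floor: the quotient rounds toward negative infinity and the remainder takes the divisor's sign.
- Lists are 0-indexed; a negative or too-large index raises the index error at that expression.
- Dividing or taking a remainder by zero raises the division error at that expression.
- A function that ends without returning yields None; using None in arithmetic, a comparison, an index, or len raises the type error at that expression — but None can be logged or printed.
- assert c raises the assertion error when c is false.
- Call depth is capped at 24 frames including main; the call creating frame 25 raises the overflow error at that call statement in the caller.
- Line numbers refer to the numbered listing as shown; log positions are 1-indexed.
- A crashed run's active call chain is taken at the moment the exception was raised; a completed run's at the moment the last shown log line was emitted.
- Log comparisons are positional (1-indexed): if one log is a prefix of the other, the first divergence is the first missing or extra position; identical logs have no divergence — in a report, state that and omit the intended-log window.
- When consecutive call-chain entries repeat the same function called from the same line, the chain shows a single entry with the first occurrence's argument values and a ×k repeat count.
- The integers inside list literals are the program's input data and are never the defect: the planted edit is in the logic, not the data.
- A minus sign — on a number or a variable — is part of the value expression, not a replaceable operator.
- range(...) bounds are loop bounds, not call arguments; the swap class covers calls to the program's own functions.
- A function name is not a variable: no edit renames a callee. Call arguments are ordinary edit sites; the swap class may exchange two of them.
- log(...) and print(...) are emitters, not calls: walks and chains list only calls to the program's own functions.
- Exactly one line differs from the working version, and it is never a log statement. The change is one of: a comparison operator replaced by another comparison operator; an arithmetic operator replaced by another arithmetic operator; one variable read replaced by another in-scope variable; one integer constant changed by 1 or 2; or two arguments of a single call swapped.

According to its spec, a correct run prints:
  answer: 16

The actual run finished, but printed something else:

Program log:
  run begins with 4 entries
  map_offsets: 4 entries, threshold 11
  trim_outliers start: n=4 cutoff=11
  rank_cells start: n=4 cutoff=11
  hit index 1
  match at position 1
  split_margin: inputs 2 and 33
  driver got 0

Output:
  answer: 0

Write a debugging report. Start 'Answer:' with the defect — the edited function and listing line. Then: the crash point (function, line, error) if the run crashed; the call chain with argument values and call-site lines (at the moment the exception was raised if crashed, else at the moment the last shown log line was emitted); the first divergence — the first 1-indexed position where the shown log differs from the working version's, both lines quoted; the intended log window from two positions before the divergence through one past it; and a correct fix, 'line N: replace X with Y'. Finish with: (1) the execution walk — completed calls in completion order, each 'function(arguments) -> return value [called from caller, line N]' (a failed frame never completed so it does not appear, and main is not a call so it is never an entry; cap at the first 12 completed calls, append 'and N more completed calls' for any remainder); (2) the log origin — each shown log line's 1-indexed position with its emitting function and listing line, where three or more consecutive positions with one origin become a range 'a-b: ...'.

Answer: the defect is in map_offsets at line 25.
Key fact: Log line 7 is where behavior first shows: 'split_margin: inputs 2 and 33' appears instead of 'split_margin: inputs 33 and 2'.
Call chain: main.
First divergence: position 7 — the shown line 'split_margin: inputs 2 and 33' should read 'split_margin: inputs 33 and 2'.
Intended log window:
  5: hit index 1
  6: match at position 1
  7: split_margin: inputs 33 and 2
  8: driver got 16
Execution walk:
  rank_cells([2, 11, 11, 6], 11) -> 1  [called from trim_outliers, line 10]
  trim_outliers([2, 11, 11, 6], 11) -> 33  [called from map_offsets, line 23]
  split_margin(2, 33) -> 0  [called from map_offsets, line 25]
  map_offsets([2, 11, 11, 6], 11) -> 0  [called from main, line 31]
Origin of each log line:
  1: emitted by main (line 30)
  2: emitted by map_offsets (line 22)
  3: emitted by trim_outliers (line 9)
  4: emitted by rank_cells (line 2)
  5: emitted by rank_cells (line 5)
  6: emitted by trim_outliers (line 11)
  7: emitted by split_margin (line 16)
  8: emitted by main (line 32)
A correct fix: line 25: replace `split_margin(2, floor)` with `split_margin(floor, 2)`.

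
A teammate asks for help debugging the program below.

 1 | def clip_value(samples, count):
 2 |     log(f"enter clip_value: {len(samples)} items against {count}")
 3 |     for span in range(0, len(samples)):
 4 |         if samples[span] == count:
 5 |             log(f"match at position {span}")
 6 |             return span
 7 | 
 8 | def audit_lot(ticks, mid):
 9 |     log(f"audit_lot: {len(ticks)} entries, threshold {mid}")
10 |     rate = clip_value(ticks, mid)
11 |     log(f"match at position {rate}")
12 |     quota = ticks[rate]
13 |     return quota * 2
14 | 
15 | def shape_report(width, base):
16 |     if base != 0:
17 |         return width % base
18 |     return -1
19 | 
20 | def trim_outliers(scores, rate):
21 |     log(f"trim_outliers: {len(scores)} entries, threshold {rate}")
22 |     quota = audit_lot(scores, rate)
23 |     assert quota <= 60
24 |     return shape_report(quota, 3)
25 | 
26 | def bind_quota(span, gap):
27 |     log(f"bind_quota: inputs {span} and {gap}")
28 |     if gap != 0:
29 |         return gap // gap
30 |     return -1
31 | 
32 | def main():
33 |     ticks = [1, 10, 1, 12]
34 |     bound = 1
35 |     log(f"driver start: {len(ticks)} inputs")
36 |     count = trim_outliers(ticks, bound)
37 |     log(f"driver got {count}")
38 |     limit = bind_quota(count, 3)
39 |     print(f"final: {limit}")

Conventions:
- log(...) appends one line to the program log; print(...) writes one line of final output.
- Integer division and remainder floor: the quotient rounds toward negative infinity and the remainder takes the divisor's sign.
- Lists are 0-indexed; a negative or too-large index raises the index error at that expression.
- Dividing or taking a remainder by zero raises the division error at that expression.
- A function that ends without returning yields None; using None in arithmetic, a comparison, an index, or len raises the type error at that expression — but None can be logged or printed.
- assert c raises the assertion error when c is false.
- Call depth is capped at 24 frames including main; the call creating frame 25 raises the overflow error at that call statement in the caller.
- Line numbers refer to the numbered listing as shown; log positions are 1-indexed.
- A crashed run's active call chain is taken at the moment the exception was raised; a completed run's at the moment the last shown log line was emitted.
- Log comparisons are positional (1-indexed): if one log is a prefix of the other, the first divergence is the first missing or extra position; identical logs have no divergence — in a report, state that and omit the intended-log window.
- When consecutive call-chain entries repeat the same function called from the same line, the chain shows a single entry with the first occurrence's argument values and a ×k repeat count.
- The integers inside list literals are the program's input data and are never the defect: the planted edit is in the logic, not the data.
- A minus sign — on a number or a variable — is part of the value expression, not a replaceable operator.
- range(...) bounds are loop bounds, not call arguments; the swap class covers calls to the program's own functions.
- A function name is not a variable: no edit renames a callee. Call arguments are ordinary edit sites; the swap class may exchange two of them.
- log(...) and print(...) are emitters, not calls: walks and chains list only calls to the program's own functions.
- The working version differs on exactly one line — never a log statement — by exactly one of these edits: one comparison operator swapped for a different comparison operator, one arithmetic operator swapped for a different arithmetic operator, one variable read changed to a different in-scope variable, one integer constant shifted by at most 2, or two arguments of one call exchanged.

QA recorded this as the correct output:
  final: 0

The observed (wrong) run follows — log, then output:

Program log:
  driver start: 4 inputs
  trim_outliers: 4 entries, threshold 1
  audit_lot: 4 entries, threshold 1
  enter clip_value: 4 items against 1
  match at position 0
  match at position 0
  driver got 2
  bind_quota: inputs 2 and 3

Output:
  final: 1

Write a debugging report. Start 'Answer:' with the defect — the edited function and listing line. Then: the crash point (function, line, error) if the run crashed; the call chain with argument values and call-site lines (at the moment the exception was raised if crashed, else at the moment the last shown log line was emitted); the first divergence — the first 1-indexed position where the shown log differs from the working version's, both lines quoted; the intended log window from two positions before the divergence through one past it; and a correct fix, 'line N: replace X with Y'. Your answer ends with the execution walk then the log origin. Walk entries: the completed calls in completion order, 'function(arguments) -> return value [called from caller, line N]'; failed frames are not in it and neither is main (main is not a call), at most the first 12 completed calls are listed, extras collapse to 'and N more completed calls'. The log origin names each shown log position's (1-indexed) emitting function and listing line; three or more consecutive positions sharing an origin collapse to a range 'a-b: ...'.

Answer: the defect is in bind_quota at line 29.
Key fact: No log line changed; the fault shows up purely in the output.
Call chain: main -> bind_quota(2, 3) (called at line 38).
First divergence: there is none — every log position agrees.
Execution walk:
  clip_value([1, 10, 1, 12], 1) -> 0  [called from audit_lot, line 10]
  audit_lot([1, 10, 1, 12], 1) -> 2  [called from trim_outliers, line 22]
  shape_report(2, 3) -> 2  [called from trim_outliers, line 24]
  trim_outliers([1, 10, 1, 12], 1) -> 2  [called from main, line 36]
  bind_quota(2, 3) -> 1  [called from main, line 38]
Log origin:
  1: from main, line 35
  2: from trim_outliers, line 21
  3: from audit_lot, line 9
  4: from clip_value, line 2
  5: from clip_value, line 5
  6: from audit_lot, line 11
  7: from main, line 37
  8: from bind_quota, line 27
A correct fix: line 29: replace `gap // gap` with `span // gap`.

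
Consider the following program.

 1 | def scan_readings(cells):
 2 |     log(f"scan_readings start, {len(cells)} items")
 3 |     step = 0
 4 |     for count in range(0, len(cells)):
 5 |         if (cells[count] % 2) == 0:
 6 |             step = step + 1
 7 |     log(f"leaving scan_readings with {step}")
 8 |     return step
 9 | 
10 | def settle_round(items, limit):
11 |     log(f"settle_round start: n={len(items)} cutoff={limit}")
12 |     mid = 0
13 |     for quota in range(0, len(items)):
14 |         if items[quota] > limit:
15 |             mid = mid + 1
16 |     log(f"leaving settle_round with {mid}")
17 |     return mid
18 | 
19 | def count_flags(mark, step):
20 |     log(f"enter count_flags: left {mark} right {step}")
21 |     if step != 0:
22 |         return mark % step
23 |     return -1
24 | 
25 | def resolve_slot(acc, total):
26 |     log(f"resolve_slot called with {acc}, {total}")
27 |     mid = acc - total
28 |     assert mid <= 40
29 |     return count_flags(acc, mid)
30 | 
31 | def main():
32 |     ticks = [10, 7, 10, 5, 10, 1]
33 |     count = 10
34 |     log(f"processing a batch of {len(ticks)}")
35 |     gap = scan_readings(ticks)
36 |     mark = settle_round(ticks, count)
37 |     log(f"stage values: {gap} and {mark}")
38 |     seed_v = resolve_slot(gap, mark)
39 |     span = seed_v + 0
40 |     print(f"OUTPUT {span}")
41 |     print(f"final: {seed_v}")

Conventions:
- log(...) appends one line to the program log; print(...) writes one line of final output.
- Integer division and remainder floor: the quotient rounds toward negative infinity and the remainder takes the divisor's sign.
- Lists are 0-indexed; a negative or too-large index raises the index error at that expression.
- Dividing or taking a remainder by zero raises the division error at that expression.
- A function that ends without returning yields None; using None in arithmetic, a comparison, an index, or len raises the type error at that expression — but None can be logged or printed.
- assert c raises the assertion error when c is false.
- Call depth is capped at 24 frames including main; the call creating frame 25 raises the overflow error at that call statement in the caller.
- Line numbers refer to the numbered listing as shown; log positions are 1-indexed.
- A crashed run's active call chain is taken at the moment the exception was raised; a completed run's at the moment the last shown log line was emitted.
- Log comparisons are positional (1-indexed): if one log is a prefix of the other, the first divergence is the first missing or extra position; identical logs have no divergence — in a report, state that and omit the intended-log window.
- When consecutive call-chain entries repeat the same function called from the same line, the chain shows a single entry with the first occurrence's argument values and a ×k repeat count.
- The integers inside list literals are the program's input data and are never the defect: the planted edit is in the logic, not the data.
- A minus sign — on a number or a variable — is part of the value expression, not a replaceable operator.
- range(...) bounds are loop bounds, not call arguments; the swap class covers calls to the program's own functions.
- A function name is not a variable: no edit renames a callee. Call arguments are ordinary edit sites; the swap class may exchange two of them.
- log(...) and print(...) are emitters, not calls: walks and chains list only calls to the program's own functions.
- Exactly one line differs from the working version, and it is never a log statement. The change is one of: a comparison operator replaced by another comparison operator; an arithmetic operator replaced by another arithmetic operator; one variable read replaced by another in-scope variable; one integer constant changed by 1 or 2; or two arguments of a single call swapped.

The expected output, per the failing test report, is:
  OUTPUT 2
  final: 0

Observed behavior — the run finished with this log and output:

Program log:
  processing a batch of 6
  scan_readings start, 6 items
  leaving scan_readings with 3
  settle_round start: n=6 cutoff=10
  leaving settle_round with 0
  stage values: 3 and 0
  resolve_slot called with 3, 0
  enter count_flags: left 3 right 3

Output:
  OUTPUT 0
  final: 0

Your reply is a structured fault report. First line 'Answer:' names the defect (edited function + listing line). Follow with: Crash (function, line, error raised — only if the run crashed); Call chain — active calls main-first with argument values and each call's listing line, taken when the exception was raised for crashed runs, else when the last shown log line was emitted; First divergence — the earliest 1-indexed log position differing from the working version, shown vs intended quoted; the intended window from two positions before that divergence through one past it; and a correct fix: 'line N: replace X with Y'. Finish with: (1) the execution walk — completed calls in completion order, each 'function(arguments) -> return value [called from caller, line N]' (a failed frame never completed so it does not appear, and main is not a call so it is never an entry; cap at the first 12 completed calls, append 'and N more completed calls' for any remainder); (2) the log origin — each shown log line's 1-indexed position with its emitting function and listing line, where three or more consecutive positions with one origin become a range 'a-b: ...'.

Answer: the defect is in main at line 39.
Key fact: No log line changed; the fault shows up purely in the output.
Call chain: main -> resolve_slot(3, 0) (called at line 38) -> count_flags(3, 3) (called at line 29).
First divergence: there is none — every log position agrees.
Execution walk:
  scan_readings([10, 7, 10, 5, 10, 1]) -> 3  [called from main, line 35]
  settle_round([10, 7, 10, 5, 10, 1], 10) -> 0  [called from main, line 36]
  count_flags(3, 3) -> 0  [called from resolve_slot, line 29]
  resolve_slot(3, 0) -> 0  [called from main, line 38]
Origin of each log line:
  1: logged in main at line 34
  2: logged in scan_readings at line 2
  3: logged in scan_readings at line 7
  4: logged in settle_round at line 11
  5: logged in settle_round at line 16
  6: logged in main at line 37
  7: logged in resolve_slot at line 26
  8: logged in count_flags at line 20
A correct fix: line 39: replace `0` with `2`.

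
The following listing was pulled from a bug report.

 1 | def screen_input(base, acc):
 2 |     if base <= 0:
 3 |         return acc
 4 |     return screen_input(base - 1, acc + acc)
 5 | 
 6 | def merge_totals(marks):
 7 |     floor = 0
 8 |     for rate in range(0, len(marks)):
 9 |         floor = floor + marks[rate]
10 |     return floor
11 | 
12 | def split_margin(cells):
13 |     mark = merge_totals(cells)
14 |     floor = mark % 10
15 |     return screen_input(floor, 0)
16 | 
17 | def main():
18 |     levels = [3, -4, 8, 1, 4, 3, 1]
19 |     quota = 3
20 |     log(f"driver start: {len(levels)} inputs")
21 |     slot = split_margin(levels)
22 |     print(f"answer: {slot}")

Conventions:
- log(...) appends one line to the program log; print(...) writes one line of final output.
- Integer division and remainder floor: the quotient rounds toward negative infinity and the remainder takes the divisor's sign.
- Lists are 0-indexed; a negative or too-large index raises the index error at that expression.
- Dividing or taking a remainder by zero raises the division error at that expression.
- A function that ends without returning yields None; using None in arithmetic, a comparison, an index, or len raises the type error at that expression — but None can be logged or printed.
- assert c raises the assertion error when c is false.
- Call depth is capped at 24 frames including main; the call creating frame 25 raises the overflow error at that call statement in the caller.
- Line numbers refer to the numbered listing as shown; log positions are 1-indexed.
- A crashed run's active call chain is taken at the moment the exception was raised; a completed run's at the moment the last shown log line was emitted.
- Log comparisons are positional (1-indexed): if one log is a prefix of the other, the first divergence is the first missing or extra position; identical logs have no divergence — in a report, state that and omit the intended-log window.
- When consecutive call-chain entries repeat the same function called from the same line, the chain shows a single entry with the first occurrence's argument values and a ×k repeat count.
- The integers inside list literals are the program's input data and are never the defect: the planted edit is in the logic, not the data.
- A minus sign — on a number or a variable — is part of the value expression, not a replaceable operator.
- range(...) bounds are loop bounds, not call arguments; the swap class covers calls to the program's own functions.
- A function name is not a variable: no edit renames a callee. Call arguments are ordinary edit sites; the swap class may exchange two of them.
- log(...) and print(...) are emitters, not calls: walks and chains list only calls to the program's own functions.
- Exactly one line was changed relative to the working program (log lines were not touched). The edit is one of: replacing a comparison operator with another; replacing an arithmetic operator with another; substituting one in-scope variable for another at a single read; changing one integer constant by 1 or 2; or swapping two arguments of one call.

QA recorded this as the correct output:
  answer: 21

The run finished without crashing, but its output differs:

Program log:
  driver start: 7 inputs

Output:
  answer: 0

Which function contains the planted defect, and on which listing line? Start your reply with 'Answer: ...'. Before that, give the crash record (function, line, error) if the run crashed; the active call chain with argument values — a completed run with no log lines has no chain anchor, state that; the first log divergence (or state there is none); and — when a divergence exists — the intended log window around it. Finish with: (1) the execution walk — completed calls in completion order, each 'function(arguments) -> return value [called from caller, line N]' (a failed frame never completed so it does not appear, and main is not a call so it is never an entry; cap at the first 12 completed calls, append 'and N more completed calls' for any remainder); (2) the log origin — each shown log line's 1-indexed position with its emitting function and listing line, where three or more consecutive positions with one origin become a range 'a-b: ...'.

Answer: the defect is in screen_input at line 4.
Key fact: Nothing in the log betrays the bug — only the output does.
Call chain: main.
First divergence: none — the logs agree in full.
Execution walk:
  merge_totals([3, -4, 8, 1, 4, 3, 1]) -> 16  [called from split_margin, line 13]
  screen_input(0, 0) -> 0  [called from screen_input, line 4]
  screen_input(1, 0) -> 0  [called from screen_input, line 4]
  screen_input(2, 0) -> 0  [called from screen_input, line 4]
  screen_input(3, 0) -> 0  [called from screen_input, line 4]
  screen_input(4, 0) -> 0  [called from screen_input, line 4]
  screen_input(5, 0) -> 0  [called from screen_input, line 4]
  screen_input(6, 0) -> 0  [called from split_margin, line 15]
  split_margin([3, -4, 8, 1, 4, 3, 1]) -> 0  [called from main, line 21]
Log origins:
  1: logged in main at line 20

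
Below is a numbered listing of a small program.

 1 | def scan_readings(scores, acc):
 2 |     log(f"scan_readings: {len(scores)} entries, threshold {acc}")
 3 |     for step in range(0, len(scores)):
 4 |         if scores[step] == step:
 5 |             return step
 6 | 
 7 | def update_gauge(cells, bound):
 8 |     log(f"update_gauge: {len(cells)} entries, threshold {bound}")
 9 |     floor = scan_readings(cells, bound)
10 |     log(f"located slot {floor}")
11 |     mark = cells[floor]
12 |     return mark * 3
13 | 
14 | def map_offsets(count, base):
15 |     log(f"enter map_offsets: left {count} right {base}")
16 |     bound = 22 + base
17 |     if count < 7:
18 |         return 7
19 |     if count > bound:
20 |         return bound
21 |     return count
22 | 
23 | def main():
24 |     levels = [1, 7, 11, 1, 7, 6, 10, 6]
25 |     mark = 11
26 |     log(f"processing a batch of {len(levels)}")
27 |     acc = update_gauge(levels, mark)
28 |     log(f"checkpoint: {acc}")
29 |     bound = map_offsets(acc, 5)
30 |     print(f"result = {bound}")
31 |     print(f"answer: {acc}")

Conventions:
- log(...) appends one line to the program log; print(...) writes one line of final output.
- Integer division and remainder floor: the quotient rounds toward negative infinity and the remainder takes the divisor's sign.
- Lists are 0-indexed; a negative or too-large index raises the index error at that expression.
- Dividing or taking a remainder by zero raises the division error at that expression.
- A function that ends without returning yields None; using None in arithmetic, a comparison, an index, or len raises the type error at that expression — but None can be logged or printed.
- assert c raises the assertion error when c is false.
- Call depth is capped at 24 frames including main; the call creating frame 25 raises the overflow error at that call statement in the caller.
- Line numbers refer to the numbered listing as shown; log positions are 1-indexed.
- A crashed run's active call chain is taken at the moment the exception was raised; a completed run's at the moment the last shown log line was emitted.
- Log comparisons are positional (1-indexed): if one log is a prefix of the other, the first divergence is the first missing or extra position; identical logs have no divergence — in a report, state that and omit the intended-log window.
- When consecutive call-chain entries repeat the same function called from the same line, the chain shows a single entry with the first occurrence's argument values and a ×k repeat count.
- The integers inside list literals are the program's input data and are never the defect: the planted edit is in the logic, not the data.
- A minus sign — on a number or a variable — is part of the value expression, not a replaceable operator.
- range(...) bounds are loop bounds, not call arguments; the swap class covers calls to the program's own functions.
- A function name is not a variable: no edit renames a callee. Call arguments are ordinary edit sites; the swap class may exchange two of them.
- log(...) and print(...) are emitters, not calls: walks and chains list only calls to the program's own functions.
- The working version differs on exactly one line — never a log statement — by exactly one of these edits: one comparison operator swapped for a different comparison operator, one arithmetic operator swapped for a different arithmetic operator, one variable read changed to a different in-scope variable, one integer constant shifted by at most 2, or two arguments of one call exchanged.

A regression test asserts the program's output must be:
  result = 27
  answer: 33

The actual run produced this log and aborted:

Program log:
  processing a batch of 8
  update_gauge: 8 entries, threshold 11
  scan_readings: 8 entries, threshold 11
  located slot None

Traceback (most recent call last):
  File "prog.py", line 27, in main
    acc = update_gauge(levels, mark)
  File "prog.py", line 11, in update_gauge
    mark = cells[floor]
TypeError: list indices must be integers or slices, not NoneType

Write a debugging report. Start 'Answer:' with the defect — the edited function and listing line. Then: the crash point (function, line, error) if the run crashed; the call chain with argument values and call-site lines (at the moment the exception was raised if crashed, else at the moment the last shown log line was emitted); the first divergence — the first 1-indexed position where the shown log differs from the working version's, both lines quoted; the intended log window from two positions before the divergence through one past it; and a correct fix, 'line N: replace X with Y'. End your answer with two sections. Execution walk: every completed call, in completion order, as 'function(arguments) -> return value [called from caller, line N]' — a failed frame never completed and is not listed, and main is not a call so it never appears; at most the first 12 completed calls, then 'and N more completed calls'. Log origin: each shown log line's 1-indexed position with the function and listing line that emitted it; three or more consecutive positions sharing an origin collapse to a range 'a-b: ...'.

Answer: the defect is in scan_readings at line 4.
Core observation: The earliest visible damage is log position 4 — 'located slot None' rather than the intended 'located slot 2'.
Crash: update_gauge, line 11, TypeError.
Call chain: main -> update_gauge([1, 7, 11, 1, 7, 6, 10, 6], 11) (called at line 27).
First divergence: position 4; shown 'located slot None' vs intended 'located slot 2'.
Intended log window:
  2: update_gauge: 8 entries, threshold 11
  3: scan_readings: 8 entries, threshold 11
  4: located slot 2
  5: checkpoint: 33
Execution walk:
  scan_readings([1, 7, 11, 1, 7, 6, 10, 6], 11) -> None  [called from update_gauge, line 9]
Origin of each log line:
  1: logged in main at line 26
  2: logged in update_gauge at line 8
  3: logged in scan_readings at line 2
  4: logged in update_gauge at line 10
A correct fix: line 4: replace `scores[step] == step` with `scores[step] == acc`.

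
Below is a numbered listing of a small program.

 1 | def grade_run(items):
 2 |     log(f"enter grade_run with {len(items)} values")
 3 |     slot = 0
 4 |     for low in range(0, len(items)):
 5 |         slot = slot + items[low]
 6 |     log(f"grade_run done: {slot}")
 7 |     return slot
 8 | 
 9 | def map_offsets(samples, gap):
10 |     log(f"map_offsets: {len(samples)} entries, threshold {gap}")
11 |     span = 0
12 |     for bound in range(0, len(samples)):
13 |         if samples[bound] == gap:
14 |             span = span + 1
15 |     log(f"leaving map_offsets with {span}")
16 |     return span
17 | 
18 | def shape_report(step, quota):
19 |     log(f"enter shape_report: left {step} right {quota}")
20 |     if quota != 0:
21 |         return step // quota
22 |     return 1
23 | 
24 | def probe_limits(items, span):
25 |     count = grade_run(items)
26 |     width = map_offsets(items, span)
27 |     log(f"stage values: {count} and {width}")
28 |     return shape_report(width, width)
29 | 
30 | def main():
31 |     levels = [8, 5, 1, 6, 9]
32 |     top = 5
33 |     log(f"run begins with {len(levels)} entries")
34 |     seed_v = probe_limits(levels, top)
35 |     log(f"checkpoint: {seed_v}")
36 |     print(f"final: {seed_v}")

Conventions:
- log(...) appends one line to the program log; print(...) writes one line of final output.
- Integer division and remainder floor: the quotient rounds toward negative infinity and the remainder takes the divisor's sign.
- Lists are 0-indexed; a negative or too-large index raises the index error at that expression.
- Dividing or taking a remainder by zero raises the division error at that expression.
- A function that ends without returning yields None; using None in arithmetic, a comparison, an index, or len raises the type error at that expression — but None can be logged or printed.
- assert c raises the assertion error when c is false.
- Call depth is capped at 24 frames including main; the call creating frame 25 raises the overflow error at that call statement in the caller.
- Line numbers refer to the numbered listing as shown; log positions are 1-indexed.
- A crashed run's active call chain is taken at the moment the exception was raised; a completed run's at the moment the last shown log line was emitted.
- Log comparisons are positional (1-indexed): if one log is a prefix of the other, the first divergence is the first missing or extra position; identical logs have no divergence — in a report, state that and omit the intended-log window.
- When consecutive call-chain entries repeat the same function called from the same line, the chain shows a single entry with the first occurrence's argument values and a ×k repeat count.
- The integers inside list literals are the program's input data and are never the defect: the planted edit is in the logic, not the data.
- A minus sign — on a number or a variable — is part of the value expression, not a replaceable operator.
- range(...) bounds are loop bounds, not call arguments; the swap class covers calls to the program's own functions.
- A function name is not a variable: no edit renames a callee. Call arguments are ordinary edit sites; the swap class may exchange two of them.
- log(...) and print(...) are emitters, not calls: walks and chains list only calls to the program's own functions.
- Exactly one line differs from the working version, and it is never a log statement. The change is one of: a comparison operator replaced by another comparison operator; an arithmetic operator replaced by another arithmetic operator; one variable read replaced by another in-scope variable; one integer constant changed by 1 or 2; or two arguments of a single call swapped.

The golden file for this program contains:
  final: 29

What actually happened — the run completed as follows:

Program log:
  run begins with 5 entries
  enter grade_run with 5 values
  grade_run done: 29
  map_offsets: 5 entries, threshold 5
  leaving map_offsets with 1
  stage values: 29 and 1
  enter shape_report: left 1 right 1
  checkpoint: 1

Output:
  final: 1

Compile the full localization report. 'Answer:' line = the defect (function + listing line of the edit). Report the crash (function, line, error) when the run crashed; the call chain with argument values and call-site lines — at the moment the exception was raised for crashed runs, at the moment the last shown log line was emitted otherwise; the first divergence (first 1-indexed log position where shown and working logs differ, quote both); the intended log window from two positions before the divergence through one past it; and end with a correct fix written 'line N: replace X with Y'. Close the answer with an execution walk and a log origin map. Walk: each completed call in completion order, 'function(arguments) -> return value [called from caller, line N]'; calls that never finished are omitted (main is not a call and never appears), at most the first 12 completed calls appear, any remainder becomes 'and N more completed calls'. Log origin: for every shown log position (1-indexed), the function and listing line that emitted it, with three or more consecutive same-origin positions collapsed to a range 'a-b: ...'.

Answer: the defect is in probe_limits at line 28.
Core observation: Log line 7 is where behavior first shows: 'enter shape_report: left 1 right 1' appears instead of 'enter shape_report: left 29 right 1'.
Call chain: main.
First divergence: position 7 — shown 'enter shape_report: left 1 right 1', intended 'enter shape_report: left 29 right 1'.
Intended log window:
  5: leaving map_offsets with 1
  6: stage values: 29 and 1
  7: enter shape_report: left 29 right 1
  8: checkpoint: 29
Execution walk:
  grade_run([8, 5, 1, 6, 9]) -> 29  [called from probe_limits, line 25]
  map_offsets([8, 5, 1, 6, 9], 5) -> 1  [called from probe_limits, line 26]
  shape_report(1, 1) -> 1  [called from probe_limits, line 28]
  probe_limits([8, 5, 1, 6, 9], 5) -> 1  [called from main, line 34]
Log line origins:
  1 — main, line 33
  2 — grade_run, line 2
  3 — grade_run, line 6
  4 — map_offsets, line 10
  5 — map_offsets, line 15
  6 — probe_limits, line 27
  7 — shape_report, line 19
  8 — main, line 35
A correct fix: line 28: replace `shape_report(width, width)` with `shape_report(count, width)`.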